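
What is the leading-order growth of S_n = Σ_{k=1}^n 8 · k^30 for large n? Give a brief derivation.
S_n ~ 8 · n^31 / 31

By integral comparison (Euler-Maclaurin), Σ_{k=1}^n 8 · k^30 = 8 · ∫_0^n x^30 dx + O(n^30) = 8 · n^31/31 + O(n^30). (Equivalently, Faulhaber's formula gives the same leading term.)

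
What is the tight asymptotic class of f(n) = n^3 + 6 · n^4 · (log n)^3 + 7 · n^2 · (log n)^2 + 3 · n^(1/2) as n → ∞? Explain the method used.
f(n) ∈ Θ(n^4 · (log n)^3)

Compare the terms by growth order. For large n, n^a · (log n)^b dominates n^a' · (log n)^b' iff a > a', or (a = a' and b > b'). Ranking the 4 terms shows the dominant one is 6 · n^4 · (log n)^3. Hence f(n) ∈ Θ(n^4 · (log n)^3).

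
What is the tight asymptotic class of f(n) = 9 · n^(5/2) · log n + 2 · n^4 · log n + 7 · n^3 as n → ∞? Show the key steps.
f(n) ∈ Θ(n^4 · log n)

Compare the terms by growth order. For large n, n^a · (log n)^b dominates n^a' · (log n)^b' iff a > a', or (a = a' and b > b'). Ranking the 3 terms shows the dominant one is 2 · n^4 · log n. Hence f(n) ∈ Θ(n^4 · log n).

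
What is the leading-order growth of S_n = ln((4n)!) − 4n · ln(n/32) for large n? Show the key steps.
S_n ~ 4n · (ln 128 − 1) + O(ln n)

Stirling: ln((4n)!) = 4n ln(4n) − 4n + O(ln n).
  S_n = 4n ln(4n) − 4n − 4n ln(n/32) + O(ln n)
      = 4n ln(4n) − 4n ln n + 4n ln 32 − 4n + O(ln n)
      = 4n ln 4 + 4n ln 32 − 4n + O(ln n)
      = 4n (ln 128 − 1) + O(ln n).
Numerically ln(128) − 1 ≈ 3.8520.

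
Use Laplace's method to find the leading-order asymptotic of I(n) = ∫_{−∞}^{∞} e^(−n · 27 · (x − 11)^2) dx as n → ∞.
I(n) = sqrt(π/(27n))

Here φ(x) = 27 · (x − 11)^2 has its unique minimum at x* = 11 with φ(x*) = 0 and φ''(x*) = 54. Laplace's method gives
  I(n) ~ e^(−n φ(x*)) · sqrt(2π / (n · φ''(x*))) = sqrt(2π / (54n)) = sqrt(π/(27n)).
This is exact: substituting u = (x − 11)·sqrt(27n) gives I(n) = (1/sqrt(27n)) ∫_{−∞}^{∞} e^(−u^2) du = sqrt(π/(27n)).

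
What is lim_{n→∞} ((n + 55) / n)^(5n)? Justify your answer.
lim = e^275

Rewrite as (1 + 55/n)^(5n). By the standard limit (1 + x/n)^n → e^x, we have (1 + 55/n)^n → e^55, and raising to the 5th power gives e^275.
More precisely, ln[(1 + 55/n)^(5n)] = 5n · ln(1 + 55/n) = 5n · (55/n + O(1/n^2)) = 275 + O(1/n) → 275.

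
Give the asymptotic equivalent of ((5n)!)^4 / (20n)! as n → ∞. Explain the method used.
((5n)!)^4/(20n)! ~ ((2π·5n)^(3/2) / 2) · 4^(−4·5n)  →  0

Write N = 5n. Stirling: N! ~ sqrt(2π N)(N/e)^N and (4N)! ~ sqrt(2π·4N)·(4N/e)^(4N).
  (N!)^4/(4N)! ~ (2π N)^(4/2) (N/e)^(4N) / [sqrt(2π·4N) (4N/e)^(4N)]
     = (2π N)^(4/2) / sqrt(2π·4N) · (N/(4N))^(4N)
     = (2π N)^((4−1)/2) / 2 · 4^(−4N).
Since 4^4 > 1, the factor 4^(−4N) decays exponentially, so the ratio → 0. Substituting N = 5n gives the stated form.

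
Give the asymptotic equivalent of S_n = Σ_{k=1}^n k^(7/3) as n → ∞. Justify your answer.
S_n ~ (3/10) · n^(10/3)

Integral comparison: Σ_{k=1}^n k^(7/3) = ∫_0^n x^(7/3) dx + O(n^(7/3)). The integral is n^(1 + 7/3) / (1 + 7/3) = n^((7+3)/3) / ((7+3)/3) = (3/10) · n^(10/3).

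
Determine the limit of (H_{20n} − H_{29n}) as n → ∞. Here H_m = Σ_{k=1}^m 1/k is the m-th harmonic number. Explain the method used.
lim = ln(20/29)

Euler-Maclaurin gives H_m = ln m + γ + 1/(2m) + O(1/m^2). The γ and O(1/m) terms cancel in the difference:
  H_{20n} − H_{29n} = ln(20n) − ln(29n) + O(1/n) = ln(20/29) + O(1/n).
Hence the limit is ln(20/29).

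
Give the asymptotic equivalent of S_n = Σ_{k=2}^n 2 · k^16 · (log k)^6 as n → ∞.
S_n ~ 2 · n^17 · (log n)^6 / 17

By integral comparison, S_n = ∫_1^n 2 · x^16 · (log x)^6 dx + O(n^16 · (log n)^6). For the integral, the leading term of ∫_1^n x^16 (log x)^6 dx is n^17/17 · (log n)^6 (by repeated integration by parts; each step lowers the log-exponent and produces a relatively O(1/log n) correction). Hence S_n ~ 2 · n^17 · (log n)^6 / 17.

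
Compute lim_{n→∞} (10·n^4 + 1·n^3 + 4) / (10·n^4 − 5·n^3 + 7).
lim = 10/10 = 1

For large n the leading n^4 terms dominate both numerator and denominator. Dividing top and bottom by n^4, every other term tends to 0, leaving 10/10 = 1.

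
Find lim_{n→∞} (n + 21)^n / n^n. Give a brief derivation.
lim = e^21

Rewrite as (1 + 21/n)^(n). By the standard limit (1 + x/n)^n → e^x, we have (1 + 21/n)^n → e^21, and raising to the 1st power gives e^21.
More precisely, ln[(1 + 21/n)^(n)] = n · ln(1 + 21/n) = n · (21/n + O(1/n^2)) = 21 + O(1/n) → 21.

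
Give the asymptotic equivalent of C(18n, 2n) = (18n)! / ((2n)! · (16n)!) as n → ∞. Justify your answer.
C(18n, 2n) ~ (387420489/16777216)^(2n) · sqrt(9/(16π·2n))

Write N = 2n. Apply Stirling to each factorial:
  (9N)! ~ sqrt(2π·9N) · (9N/e)^(9N),
  N! ~ sqrt(2π N) · (N/e)^N,
  (8N)! ~ sqrt(2π·8N) · (8N/e)^(8N).
The exponential factors combine to (9N)^(9N) / (N^N · (8N)^(8N)) = 9^(9N)/8^(8N) = (9^9/8^8)^N = (387420489/16777216)^N.
The square-root prefactors combine to sqrt(2π·9N) / (sqrt(2π N)·sqrt(2π·8N)) = sqrt(9 / (2π·8·N)) = sqrt(9/(16π·2n)).
Substituting N = 2n: C(18n, 2n) ~ (387420489/16777216)^(2n) · sqrt(9/(16π·2n)).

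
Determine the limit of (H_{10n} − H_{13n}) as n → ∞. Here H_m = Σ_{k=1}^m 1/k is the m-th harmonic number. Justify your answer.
lim = ln(10/13)

Euler-Maclaurin gives H_m = ln m + γ + 1/(2m) + O(1/m^2). The γ and O(1/m) terms cancel in the difference:
  H_{10n} − H_{13n} = ln(10n) − ln(13n) + O(1/n) = ln(10/13) + O(1/n).
Hence the limit is ln(10/13).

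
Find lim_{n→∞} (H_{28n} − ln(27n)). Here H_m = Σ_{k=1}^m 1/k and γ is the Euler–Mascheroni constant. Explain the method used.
lim = ln(28/27) + γ

By Euler-Maclaurin, H_m = ln m + γ + O(1/m). So
  H_{28n} − ln(27n) = ln(28n) + γ − ln(27n) + O(1/n)
                       = ln(28/27) + γ + O(1/n).
Hence the limit is ln(28/27) + γ.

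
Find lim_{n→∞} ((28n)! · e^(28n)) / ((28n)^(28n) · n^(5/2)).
lim = 0

Stirling: (28n)! ~ sqrt(2π·28n) · (28n/e)^(28n). Hence
  (28n)! · e^(28n) / (28n)^(28n) ~ sqrt(2π·28n).
Dividing by n^(5/2): sqrt(2π·28n) / n^(5/2) = sqrt(2π·28) · n^((1−5)/2), so the expression behaves like sqrt(2π·28) · n^((1−5)/2) → 0.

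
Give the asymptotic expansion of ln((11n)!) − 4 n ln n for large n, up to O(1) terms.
ln((11n)!) − 4 n ln n = 7 n ln n + 11(ln 11 − 1) n + (1/2) ln(2π·11n) + O(1/n)

Stirling: ln((11n)!) = 11n ln(11n) − 11n + (1/2) ln(2π·11n) + O(1/n).
Expand 11n ln(11n) = 11n (ln n + ln 11) = 11n ln n + 11n ln 11.
Subtract 4n ln n: leading term is (11 − 4) n ln n = 7 n ln n. The next term is 11n ln 11 − 11n = 11(ln 11 − 1) n. Then the (1/2) ln(2π·11n) correction.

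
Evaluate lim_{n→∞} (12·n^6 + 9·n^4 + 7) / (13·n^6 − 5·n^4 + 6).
lim = 12/13

For large n the leading n^6 terms dominate both numerator and denominator. Dividing top and bottom by n^6, every other term tends to 0, leaving 12/13.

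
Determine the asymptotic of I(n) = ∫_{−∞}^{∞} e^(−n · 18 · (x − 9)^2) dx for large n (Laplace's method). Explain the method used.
I(n) = sqrt(π/(18n))

Here φ(x) = 18 · (x − 9)^2 has its unique minimum at x* = 9 with φ(x*) = 0 and φ''(x*) = 36. Laplace's method gives
  I(n) ~ e^(−n φ(x*)) · sqrt(2π / (n · φ''(x*))) = sqrt(2π / (36n)) = sqrt(π/(18n)).
This is exact: substituting u = (x − 9)·sqrt(18n) gives I(n) = (1/sqrt(18n)) ∫_{−∞}^{∞} e^(−u^2) du = sqrt(π/(18n)).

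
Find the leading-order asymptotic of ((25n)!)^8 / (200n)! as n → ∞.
((25n)!)^8/(200n)! ~ ((2π·25n)^(7/2) / sqrt(8)) · 8^(−8·25n)  →  0

Write N = 25n. Stirling: N! ~ sqrt(2π N)(N/e)^N and (8N)! ~ sqrt(2π·8N)·(8N/e)^(8N).
  (N!)^8/(8N)! ~ (2π N)^(8/2) (N/e)^(8N) / [sqrt(2π·8N) (8N/e)^(8N)]
     = (2π N)^(8/2) / sqrt(2π·8N) · (N/(8N))^(8N)
     = (2π N)^((8−1)/2) / sqrt(8) · 8^(−8N).
Since 8^8 > 1, the factor 8^(−8N) decays exponentially, so the ratio → 0. Substituting N = 25n gives the stated form.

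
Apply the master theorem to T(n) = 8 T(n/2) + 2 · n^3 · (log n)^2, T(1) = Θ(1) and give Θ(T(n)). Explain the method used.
T(n) = Θ(n^3 · (log n)^3)

Here log_2 8 = 3 and f(n) = 2 · n^3 · (log n)^2 = Θ(n^(log_2 8) · (log n)^2). This is the extended Case 2 of the master theorem (f matches the critical exponent up to log factors), giving T(n) = Θ(n^(log_2 8) · (log n)^(2+1)) = Θ(n^3 · (log n)^3).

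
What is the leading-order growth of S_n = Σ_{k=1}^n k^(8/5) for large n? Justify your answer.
S_n ~ (5/13) · n^(13/5)

Integral comparison: Σ_{k=1}^n k^(8/5) = ∫_0^n x^(8/5) dx + O(n^(8/5)). The integral is n^(1 + 8/5) / (1 + 8/5) = n^((8+5)/5) / ((8+5)/5) = (5/13) · n^(13/5).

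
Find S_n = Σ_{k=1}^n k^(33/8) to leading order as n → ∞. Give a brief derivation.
S_n ~ (8/41) · n^(41/8)

Integral comparison: Σ_{k=1}^n k^(33/8) = ∫_0^n x^(33/8) dx + O(n^(33/8)). The integral is n^(1 + 33/8) / (1 + 33/8) = n^((33+8)/8) / ((33+8)/8) = (8/41) · n^(41/8).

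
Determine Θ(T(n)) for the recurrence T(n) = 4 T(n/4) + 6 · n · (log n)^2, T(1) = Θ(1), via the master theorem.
T(n) = Θ(n · (log n)^3)

Here log_4 4 = 1 and f(n) = 6 · n · (log n)^2 = Θ(n^(log_4 4) · (log n)^2). This is the extended Case 2 of the master theorem (f matches the critical exponent up to log factors), giving T(n) = Θ(n^(log_4 4) · (log n)^(2+1)) = Θ(n · (log n)^3).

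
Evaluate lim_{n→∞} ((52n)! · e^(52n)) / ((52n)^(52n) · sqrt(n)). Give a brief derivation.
lim = sqrt(2π·52)

Stirling: (52n)! ~ sqrt(2π·52n) · (52n/e)^(52n). Hence
  (52n)! · e^(52n) / (52n)^(52n) ~ sqrt(2π·52n).
Dividing by sqrt(n): sqrt(2π·52n) / sqrt(n) = sqrt(2π·52) · n^((1−1)/2), so the limit is sqrt(2π·52).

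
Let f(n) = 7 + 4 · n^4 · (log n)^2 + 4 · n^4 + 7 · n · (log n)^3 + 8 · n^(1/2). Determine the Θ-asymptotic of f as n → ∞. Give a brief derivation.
f(n) ∈ Θ(n^4 · (log n)^2)

Compare the terms by growth order. For large n, n^a · (log n)^b dominates n^a' · (log n)^b' iff a > a', or (a = a' and b > b'). Ranking the 5 terms shows the dominant one is 4 · n^4 · (log n)^2. Hence f(n) ∈ Θ(n^4 · (log n)^2).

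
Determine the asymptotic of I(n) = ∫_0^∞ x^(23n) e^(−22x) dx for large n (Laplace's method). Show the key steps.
I(n) ~ (sqrt(2π·23n) / 22) · (23n/(22e))^(23n)

Write the integrand as exp(23n ln x − 22x) and set f(x) = 23n ln x − 22x. Then f'(x) = 23n/x − 22 = 0 at x* = 23n/22, and f''(x*) = −23n/x*^2 = −22^2/(23n). Laplace's method (interior maximum) gives
  I(n) ~ e^(f(x*)) · sqrt(2π / |f''(x*)|)
        = exp(23n ln(23n/22) − 23n) · sqrt(2π · 23n / 22^2)
        = (23n/22)^(23n) e^(−23n) · sqrt(2π·23n) / 22
        = (sqrt(2π·23n) / 22) · (23n/(22e))^(23n).
This matches Γ(23n+1)/22^(23n+1) with Stirling applied to Γ.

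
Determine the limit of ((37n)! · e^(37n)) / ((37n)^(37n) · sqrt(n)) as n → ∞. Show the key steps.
lim = sqrt(2π·37)

Stirling: (37n)! ~ sqrt(2π·37n) · (37n/e)^(37n). Hence
  (37n)! · e^(37n) / (37n)^(37n) ~ sqrt(2π·37n).
Dividing by sqrt(n): sqrt(2π·37n) / sqrt(n) = sqrt(2π·37) · n^((1−1)/2), so the limit is sqrt(2π·37).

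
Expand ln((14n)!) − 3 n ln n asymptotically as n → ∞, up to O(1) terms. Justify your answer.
ln((14n)!) − 3 n ln n = 11 n ln n + 14(ln 14 − 1) n + (1/2) ln(2π·14n) + O(1/n)

Stirling: ln((14n)!) = 14n ln(14n) − 14n + (1/2) ln(2π·14n) + O(1/n).
Expand 14n ln(14n) = 14n (ln n + ln 14) = 14n ln n + 14n ln 14.
Subtract 3n ln n: leading term is (14 − 3) n ln n = 11 n ln n. The next term is 14n ln 14 − 14n = 14(ln 14 − 1) n. Then the (1/2) ln(2π·14n) correction.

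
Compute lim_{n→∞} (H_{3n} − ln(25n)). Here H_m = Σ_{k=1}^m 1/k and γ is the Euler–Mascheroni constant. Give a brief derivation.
lim = ln(3/25) + γ

By Euler-Maclaurin, H_m = ln m + γ + O(1/m). So
  H_{3n} − ln(25n) = ln(3n) + γ − ln(25n) + O(1/n)
                       = ln(3/25) + γ + O(1/n).
Hence the limit is ln(3/25) + γ.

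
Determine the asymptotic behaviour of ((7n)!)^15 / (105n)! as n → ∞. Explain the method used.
((7n)!)^15/(105n)! ~ ((2π·7n)^(14/2) / sqrt(15)) · 15^(−15·7n)  →  0

Write N = 7n. Stirling: N! ~ sqrt(2π N)(N/e)^N and (15N)! ~ sqrt(2π·15N)·(15N/e)^(15N).
  (N!)^15/(15N)! ~ (2π N)^(15/2) (N/e)^(15N) / [sqrt(2π·15N) (15N/e)^(15N)]
     = (2π N)^(15/2) / sqrt(2π·15N) · (N/(15N))^(15N)
     = (2π N)^((15−1)/2) / sqrt(15) · 15^(−15N).
Since 15^15 > 1, the factor 15^(−15N) decays exponentially, so the ratio → 0. Substituting N = 7n gives the stated form.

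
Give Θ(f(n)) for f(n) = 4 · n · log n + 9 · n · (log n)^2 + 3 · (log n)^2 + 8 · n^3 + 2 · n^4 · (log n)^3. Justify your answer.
f(n) ∈ Θ(n^4 · (log n)^3)

Compare the terms by growth order. For large n, n^a · (log n)^b dominates n^a' · (log n)^b' iff a > a', or (a = a' and b > b'). Ranking the 5 terms shows the dominant one is 2 · n^4 · (log n)^3. Hence f(n) ∈ Θ(n^4 · (log n)^3).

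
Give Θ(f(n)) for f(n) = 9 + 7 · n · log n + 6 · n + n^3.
f(n) ∈ Θ(n^3)

Compare the terms by growth order. For large n, n^a · (log n)^b dominates n^a' · (log n)^b' iff a > a', or (a = a' and b > b'). Ranking the 4 terms shows the dominant one is n^3. Hence f(n) ∈ Θ(n^3).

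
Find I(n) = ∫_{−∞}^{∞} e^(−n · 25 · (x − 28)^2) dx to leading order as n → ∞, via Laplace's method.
I(n) = sqrt(π/(25n))

Here φ(x) = 25 · (x − 28)^2 has its unique minimum at x* = 28 with φ(x*) = 0 and φ''(x*) = 50. Laplace's method gives
  I(n) ~ e^(−n φ(x*)) · sqrt(2π / (n · φ''(x*))) = sqrt(2π / (50n)) = sqrt(π/(25n)).
This is exact: substituting u = (x − 28)·sqrt(25n) gives I(n) = (1/sqrt(25n)) ∫_{−∞}^{∞} e^(−u^2) du = sqrt(π/(25n)).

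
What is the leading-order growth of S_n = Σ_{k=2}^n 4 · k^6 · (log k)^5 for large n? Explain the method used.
S_n ~ 4 · n^7 · (log n)^5 / 7

By integral comparison, S_n = ∫_1^n 4 · x^6 · (log x)^5 dx + O(n^6 · (log n)^5). For the integral, the leading term of ∫_1^n x^6 (log x)^5 dx is n^7/7 · (log n)^5 (by repeated integration by parts; each step lowers the log-exponent and produces a relatively O(1/log n) correction). Hence S_n ~ 4 · n^7 · (log n)^5 / 7.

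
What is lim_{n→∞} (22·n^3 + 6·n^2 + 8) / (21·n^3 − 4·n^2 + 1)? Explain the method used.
lim = 22/21

For large n the leading n^3 terms dominate both numerator and denominator. Dividing top and bottom by n^3, every other term tends to 0, leaving 22/21.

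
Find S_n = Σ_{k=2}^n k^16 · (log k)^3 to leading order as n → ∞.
S_n ~ n^17 · (log n)^3 / 17

By integral comparison, S_n = ∫_1^n x^16 · (log x)^3 dx + O(n^16 · (log n)^3). For the integral, the leading term of ∫_1^n x^16 (log x)^3 dx is n^17/17 · (log n)^3 (by repeated integration by parts; each step lowers the log-exponent and produces a relatively O(1/log n) correction). Hence S_n ~ n^17 · (log n)^3 / 17.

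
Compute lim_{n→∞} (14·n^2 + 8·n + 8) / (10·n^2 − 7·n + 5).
lim = 14/10 = 7/5

For large n the leading n^2 terms dominate both numerator and denominator. Dividing top and bottom by n^2, every other term tends to 0, leaving 14/10 = 7/5.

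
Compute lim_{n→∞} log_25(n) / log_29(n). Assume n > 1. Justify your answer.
lim = ln(29) / ln(25) = log_25(29)

Change of base: log_25(n) = ln n / ln 25 and log_29(n) = ln n / ln 29. The ratio is (ln n / ln 25) · (ln 29 / ln n) = ln 29 / ln 25, a constant independent of n. So the limit is ln 29 / ln 25 = log_25(29).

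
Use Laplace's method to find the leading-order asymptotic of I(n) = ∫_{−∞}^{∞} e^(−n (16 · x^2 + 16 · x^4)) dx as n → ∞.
I(n) ~ sqrt(π/(16n))

φ(x) = 16 · x^2 + 16 · x^4 has its unique global minimum at x* = 0 (since φ'(x) = 32x + 64x^3 = 0 only at x = 0 for real x with both coefficients positive, and φ → ∞ as |x| → ∞). At x* = 0, φ(0) = 0 and φ''(0) = 32. Laplace's method then gives
  I(n) ~ sqrt(2π / (n · φ''(0))) · e^(−n φ(0)) = sqrt(2π / (32n)) = sqrt(π/(16n)).
The 16 · x^4 term contributes only at subleading order (an O(1/n) relative correction).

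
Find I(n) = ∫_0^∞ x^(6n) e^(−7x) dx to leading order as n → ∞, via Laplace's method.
I(n) ~ (sqrt(2π·6n) / 7) · (6n/(7e))^(6n)

Write the integrand as exp(6n ln x − 7x) and set f(x) = 6n ln x − 7x. Then f'(x) = 6n/x − 7 = 0 at x* = 6n/7, and f''(x*) = −6n/x*^2 = −7^2/(6n). Laplace's method (interior maximum) gives
  I(n) ~ e^(f(x*)) · sqrt(2π / |f''(x*)|)
        = exp(6n ln(6n/7) − 6n) · sqrt(2π · 6n / 7^2)
        = (6n/7)^(6n) e^(−6n) · sqrt(2π·6n) / 7
        = (sqrt(2π·6n) / 7) · (6n/(7e))^(6n).
This matches Γ(6n+1)/7^(6n+1) with Stirling applied to Γ.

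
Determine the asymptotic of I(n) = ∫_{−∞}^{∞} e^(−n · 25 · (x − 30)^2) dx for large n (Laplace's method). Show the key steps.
I(n) = sqrt(π/(25n))

Here φ(x) = 25 · (x − 30)^2 has its unique minimum at x* = 30 with φ(x*) = 0 and φ''(x*) = 50. Laplace's method gives
  I(n) ~ e^(−n φ(x*)) · sqrt(2π / (n · φ''(x*))) = sqrt(2π / (50n)) = sqrt(π/(25n)).
This is exact: substituting u = (x − 30)·sqrt(25n) gives I(n) = (1/sqrt(25n)) ∫_{−∞}^{∞} e^(−u^2) du = sqrt(π/(25n)).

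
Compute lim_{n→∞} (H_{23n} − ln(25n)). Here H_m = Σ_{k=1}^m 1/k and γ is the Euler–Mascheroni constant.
lim = ln(23/25) + γ

By Euler-Maclaurin, H_m = ln m + γ + O(1/m). So
  H_{23n} − ln(25n) = ln(23n) + γ − ln(25n) + O(1/n)
                       = ln(23/25) + γ + O(1/n).
Hence the limit is ln(23/25) + γ.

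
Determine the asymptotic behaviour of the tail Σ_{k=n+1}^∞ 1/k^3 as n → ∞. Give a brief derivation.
Σ_{k>n} 1/k^3 ~ 1/(2 · n^2)

Compare to the integral: ∫_{n}^∞ x^(−3) dx = [−x^(−2)/2]_{n}^∞ = 1/((3−1)·n^2). Euler-Maclaurin then gives
  Σ_{k>n} 1/k^3 = ∫_{n}^∞ dx/x^3 − 1/(2·n^3) + O(1/n^4).
(Equivalently this is ζ(3) − Σ_{k≤n} 1/k^3.)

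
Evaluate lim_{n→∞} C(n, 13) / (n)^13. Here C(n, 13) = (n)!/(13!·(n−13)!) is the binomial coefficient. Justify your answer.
lim = 1/13! = 1/6227020800

With N = n → ∞: C(N, 13) / N^13 = [N(N−1)…(N−12)] / (13! · N^13) = (1/13!) · 1 · (1 − 1/n) · … · (1 − 12/n). Each factor → 1 as N → ∞, so the limit is 1/13! = 1/6227020800.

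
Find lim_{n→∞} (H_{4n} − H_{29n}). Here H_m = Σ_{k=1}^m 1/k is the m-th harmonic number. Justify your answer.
lim = ln(4/29)

Euler-Maclaurin gives H_m = ln m + γ + 1/(2m) + O(1/m^2). The γ and O(1/m) terms cancel in the difference:
  H_{4n} − H_{29n} = ln(4n) − ln(29n) + O(1/n) = ln(4/29) + O(1/n).
Hence the limit is ln(4/29).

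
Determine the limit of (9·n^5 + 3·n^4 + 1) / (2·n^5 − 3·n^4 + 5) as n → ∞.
lim = 9/2

For large n the leading n^5 terms dominate both numerator and denominator. Dividing top and bottom by n^5, every other term tends to 0, leaving 9/2.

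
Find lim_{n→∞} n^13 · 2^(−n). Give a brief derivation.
lim = 0

Exponentials with base > 1 dominate every fixed polynomial: for any fixed c, n^c / 2^n → 0 as n → ∞ (e.g. by the ratio test, or by writing 2^n = e^(n ln 2) and noting e^(n ln 2) / n^c → ∞). Hence n^13 · 2^(−n) = n^13 / 2^n → 0.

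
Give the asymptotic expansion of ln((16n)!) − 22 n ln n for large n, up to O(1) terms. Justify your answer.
ln((16n)!) − 22 n ln n = −6 n ln n + 16(ln 16 − 1) n + (1/2) ln(2π·16n) + O(1/n)

Stirling: ln((16n)!) = 16n ln(16n) − 16n + (1/2) ln(2π·16n) + O(1/n).
Expand 16n ln(16n) = 16n (ln n + ln 16) = 16n ln n + 16n ln 16.
Subtract 22n ln n: leading term is (16 − 22) n ln n = −6 n ln n. The next term is 16n ln 16 − 16n = 16(ln 16 − 1) n. Then the (1/2) ln(2π·16n) correction.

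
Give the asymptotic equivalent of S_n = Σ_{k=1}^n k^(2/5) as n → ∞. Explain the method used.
S_n ~ (5/7) · n^(7/5)

Integral comparison: Σ_{k=1}^n k^(2/5) = ∫_0^n x^(2/5) dx + O(n^(2/5)). The integral is n^(1 + 2/5) / (1 + 2/5) = n^((2+5)/5) / ((2+5)/5) = (5/7) · n^(7/5).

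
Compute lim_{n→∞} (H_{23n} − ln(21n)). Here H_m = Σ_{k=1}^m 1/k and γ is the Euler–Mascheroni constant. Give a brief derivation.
lim = ln(23/21) + γ

By Euler-Maclaurin, H_m = ln m + γ + O(1/m). So
  H_{23n} − ln(21n) = ln(23n) + γ − ln(21n) + O(1/n)
                       = ln(23/21) + γ + O(1/n).
Hence the limit is ln(23/21) + γ.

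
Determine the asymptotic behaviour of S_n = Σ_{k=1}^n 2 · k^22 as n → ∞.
S_n ~ 2 · n^23 / 23

By integral comparison (Euler-Maclaurin), Σ_{k=1}^n 2 · k^22 = 2 · ∫_0^n x^22 dx + O(n^22) = 2 · n^23/23 + O(n^22). (Equivalently, Faulhaber's formula gives the same leading term.)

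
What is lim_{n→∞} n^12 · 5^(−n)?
lim = 0

Exponentials with base > 1 dominate every fixed polynomial: for any fixed c, n^c / 5^n → 0 as n → ∞ (e.g. by the ratio test, or by writing 5^n = e^(n ln 5) and noting e^(n ln 5) / n^c → ∞). Hence n^12 · 5^(−n) = n^12 / 5^n → 0.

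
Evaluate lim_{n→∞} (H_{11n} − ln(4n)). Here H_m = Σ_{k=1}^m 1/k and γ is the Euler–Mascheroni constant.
lim = ln(11/4) + γ

By Euler-Maclaurin, H_m = ln m + γ + O(1/m). So
  H_{11n} − ln(4n) = ln(11n) + γ − ln(4n) + O(1/n)
                       = ln(11/4) + γ + O(1/n).
Hence the limit is ln(11/4) + γ.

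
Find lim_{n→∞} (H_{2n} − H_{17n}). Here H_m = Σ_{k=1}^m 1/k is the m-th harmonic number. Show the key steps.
lim = ln(2/17)

Euler-Maclaurin gives H_m = ln m + γ + 1/(2m) + O(1/m^2). The γ and O(1/m) terms cancel in the difference:
  H_{2n} − H_{17n} = ln(2n) − ln(17n) + O(1/n) = ln(2/17) + O(1/n).
Hence the limit is ln(2/17).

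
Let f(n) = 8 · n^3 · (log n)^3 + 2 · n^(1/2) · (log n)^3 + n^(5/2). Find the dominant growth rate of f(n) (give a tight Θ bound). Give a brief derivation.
f(n) ∈ Θ(n^3 · (log n)^3)

Compare the terms by growth order. For large n, n^a · (log n)^b dominates n^a' · (log n)^b' iff a > a', or (a = a' and b > b'). Ranking the 3 terms shows the dominant one is 8 · n^3 · (log n)^3. Hence f(n) ∈ Θ(n^3 · (log n)^3).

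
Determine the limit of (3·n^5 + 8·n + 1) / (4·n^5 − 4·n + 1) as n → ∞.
lim = 3/4

For large n the leading n^5 terms dominate both numerator and denominator. Dividing top and bottom by n^5, every other term tends to 0, leaving 3/4.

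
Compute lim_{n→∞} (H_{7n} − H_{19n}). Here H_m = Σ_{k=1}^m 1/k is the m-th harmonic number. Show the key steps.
lim = ln(7/19)

Euler-Maclaurin gives H_m = ln m + γ + 1/(2m) + O(1/m^2). The γ and O(1/m) terms cancel in the difference:
  H_{7n} − H_{19n} = ln(7n) − ln(19n) + O(1/n) = ln(7/19) + O(1/n).
Hence the limit is ln(7/19).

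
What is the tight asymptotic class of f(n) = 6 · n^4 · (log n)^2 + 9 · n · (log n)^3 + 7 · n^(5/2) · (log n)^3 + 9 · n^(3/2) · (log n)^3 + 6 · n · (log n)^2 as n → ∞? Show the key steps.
f(n) ∈ Θ(n^4 · (log n)^2)

Compare the terms by growth order. For large n, n^a · (log n)^b dominates n^a' · (log n)^b' iff a > a', or (a = a' and b > b'). Ranking the 5 terms shows the dominant one is 6 · n^4 · (log n)^2. Hence f(n) ∈ Θ(n^4 · (log n)^2).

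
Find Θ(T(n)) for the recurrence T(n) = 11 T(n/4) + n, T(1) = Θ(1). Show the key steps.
T(n) = Θ(n^(log_4 11))

Master theorem: compare f(n) = n to n^(log_4 11) where log_4 11 ≈ 1.730. Since 1 < log_4 11, we have f(n) = O(n^(log_4 11 − ε)) for some ε > 0 — Case 1. Hence T(n) = Θ(n^(log_4 11)).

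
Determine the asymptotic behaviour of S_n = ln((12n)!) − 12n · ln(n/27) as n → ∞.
S_n ~ 12n · (ln 324 − 1) + O(ln n)

Stirling: ln((12n)!) = 12n ln(12n) − 12n + O(ln n).
  S_n = 12n ln(12n) − 12n − 12n ln(n/27) + O(ln n)
      = 12n ln(12n) − 12n ln n + 12n ln 27 − 12n + O(ln n)
      = 12n ln 12 + 12n ln 27 − 12n + O(ln n)
      = 12n (ln 324 − 1) + O(ln n).
Numerically ln(324) − 1 ≈ 4.7807.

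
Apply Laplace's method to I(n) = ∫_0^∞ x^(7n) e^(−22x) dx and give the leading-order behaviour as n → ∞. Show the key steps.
I(n) ~ (sqrt(2π·7n) / 22) · (7n/(22e))^(7n)

Write the integrand as exp(7n ln x − 22x) and set f(x) = 7n ln x − 22x. Then f'(x) = 7n/x − 22 = 0 at x* = 7n/22, and f''(x*) = −7n/x*^2 = −22^2/(7n). Laplace's method (interior maximum) gives
  I(n) ~ e^(f(x*)) · sqrt(2π / |f''(x*)|)
        = exp(7n ln(7n/22) − 7n) · sqrt(2π · 7n / 22^2)
        = (7n/22)^(7n) e^(−7n) · sqrt(2π·7n) / 22
        = (sqrt(2π·7n) / 22) · (7n/(22e))^(7n).
This matches Γ(7n+1)/22^(7n+1) with Stirling applied to Γ.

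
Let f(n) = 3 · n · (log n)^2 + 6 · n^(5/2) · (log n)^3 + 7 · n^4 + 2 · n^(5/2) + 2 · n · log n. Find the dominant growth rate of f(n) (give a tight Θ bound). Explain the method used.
f(n) ∈ Θ(n^4)

Compare the terms by growth order. For large n, n^a · (log n)^b dominates n^a' · (log n)^b' iff a > a', or (a = a' and b > b'). Ranking the 5 terms shows the dominant one is 7 · n^4. Hence f(n) ∈ Θ(n^4).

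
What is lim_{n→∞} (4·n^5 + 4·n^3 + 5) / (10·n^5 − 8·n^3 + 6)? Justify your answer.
lim = 4/10 = 2/5

For large n the leading n^5 terms dominate both numerator and denominator. Dividing top and bottom by n^5, every other term tends to 0, leaving 4/10 = 2/5.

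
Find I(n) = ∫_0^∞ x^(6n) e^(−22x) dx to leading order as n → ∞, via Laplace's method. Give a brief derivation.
I(n) ~ (sqrt(2π·6n) / 22) · (6n/(22e))^(6n)

Write the integrand as exp(6n ln x − 22x) and set f(x) = 6n ln x − 22x. Then f'(x) = 6n/x − 22 = 0 at x* = 6n/22, and f''(x*) = −6n/x*^2 = −22^2/(6n). Laplace's method (interior maximum) gives
  I(n) ~ e^(f(x*)) · sqrt(2π / |f''(x*)|)
        = exp(6n ln(6n/22) − 6n) · sqrt(2π · 6n / 22^2)
        = (6n/22)^(6n) e^(−6n) · sqrt(2π·6n) / 22
        = (sqrt(2π·6n) / 22) · (6n/(22e))^(6n).
This matches Γ(6n+1)/22^(6n+1) with Stirling applied to Γ.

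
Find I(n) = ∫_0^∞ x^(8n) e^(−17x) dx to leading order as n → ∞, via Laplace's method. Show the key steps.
I(n) ~ (sqrt(2π·8n) / 17) · (8n/(17e))^(8n)

Write the integrand as exp(8n ln x − 17x) and set f(x) = 8n ln x − 17x. Then f'(x) = 8n/x − 17 = 0 at x* = 8n/17, and f''(x*) = −8n/x*^2 = −17^2/(8n). Laplace's method (interior maximum) gives
  I(n) ~ e^(f(x*)) · sqrt(2π / |f''(x*)|)
        = exp(8n ln(8n/17) − 8n) · sqrt(2π · 8n / 17^2)
        = (8n/17)^(8n) e^(−8n) · sqrt(2π·8n) / 17
        = (sqrt(2π·8n) / 17) · (8n/(17e))^(8n).
This matches Γ(8n+1)/17^(8n+1) with Stirling applied to Γ.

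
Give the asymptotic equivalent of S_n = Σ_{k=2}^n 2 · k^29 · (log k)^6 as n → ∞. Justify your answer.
S_n ~ n^30 · (log n)^6 / 15

By integral comparison, S_n = ∫_1^n 2 · x^29 · (log x)^6 dx + O(n^29 · (log n)^6). For the integral, the leading term of ∫_1^n x^29 (log x)^6 dx is n^30/30 · (log n)^6 (by repeated integration by parts; each step lowers the log-exponent and produces a relatively O(1/log n) correction). Hence S_n ~ n^30 · (log n)^6 / 15.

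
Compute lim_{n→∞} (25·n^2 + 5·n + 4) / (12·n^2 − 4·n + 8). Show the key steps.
lim = 25/12

For large n the leading n^2 terms dominate both numerator and denominator. Dividing top and bottom by n^2, every other term tends to 0, leaving 25/12.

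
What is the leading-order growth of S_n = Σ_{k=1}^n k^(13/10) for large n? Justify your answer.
S_n ~ (10/23) · n^(23/10)

Integral comparison: Σ_{k=1}^n k^(13/10) = ∫_0^n x^(13/10) dx + O(n^(13/10)). The integral is n^(1 + 13/10) / (1 + 13/10) = n^((13+10)/10) / ((13+10)/10) = (10/23) · n^(23/10).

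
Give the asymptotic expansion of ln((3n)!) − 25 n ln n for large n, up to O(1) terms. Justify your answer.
ln((3n)!) − 25 n ln n = −22 n ln n + 3(ln 3 − 1) n + (1/2) ln(2π·3n) + O(1/n)

Stirling: ln((3n)!) = 3n ln(3n) − 3n + (1/2) ln(2π·3n) + O(1/n).
Expand 3n ln(3n) = 3n (ln n + ln 3) = 3n ln n + 3n ln 3.
Subtract 25n ln n: leading term is (3 − 25) n ln n = −22 n ln n. The next term is 3n ln 3 − 3n = 3(ln 3 − 1) n. Then the (1/2) ln(2π·3n) correction.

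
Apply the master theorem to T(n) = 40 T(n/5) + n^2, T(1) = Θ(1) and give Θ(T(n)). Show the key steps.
T(n) = Θ(n^(log_5 40))

Master theorem: compare f(n) = n^2 to n^(log_5 40) where log_5 40 ≈ 2.292. Since 2 < log_5 40, we have f(n) = O(n^(log_5 40 − ε)) for some ε > 0 — Case 1. Hence T(n) = Θ(n^(log_5 40)).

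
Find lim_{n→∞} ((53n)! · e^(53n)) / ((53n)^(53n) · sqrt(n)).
lim = sqrt(2π·53)

Stirling: (53n)! ~ sqrt(2π·53n) · (53n/e)^(53n). Hence
  (53n)! · e^(53n) / (53n)^(53n) ~ sqrt(2π·53n).
Dividing by sqrt(n): sqrt(2π·53n) / sqrt(n) = sqrt(2π·53) · n^((1−1)/2), so the limit is sqrt(2π·53).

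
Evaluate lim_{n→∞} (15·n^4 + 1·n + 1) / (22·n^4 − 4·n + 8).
lim = 15/22

For large n the leading n^4 terms dominate both numerator and denominator. Dividing top and bottom by n^4, every other term tends to 0, leaving 15/22.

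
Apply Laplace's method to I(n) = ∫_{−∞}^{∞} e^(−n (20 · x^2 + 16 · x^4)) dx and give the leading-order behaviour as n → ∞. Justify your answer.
I(n) ~ sqrt(π/(20n))

φ(x) = 20 · x^2 + 16 · x^4 has its unique global minimum at x* = 0 (since φ'(x) = 40x + 64x^3 = 0 only at x = 0 for real x with both coefficients positive, and φ → ∞ as |x| → ∞). At x* = 0, φ(0) = 0 and φ''(0) = 40. Laplace's method then gives
  I(n) ~ sqrt(2π / (n · φ''(0))) · e^(−n φ(0)) = sqrt(2π / (40n)) = sqrt(π/(20n)).
The 16 · x^4 term contributes only at subleading order (an O(1/n) relative correction).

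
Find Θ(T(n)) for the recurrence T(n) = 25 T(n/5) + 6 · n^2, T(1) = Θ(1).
T(n) = Θ(n^2 log n)

log_5 25 = 2, and f(n) = 6 · n^2 = Θ(n^(log_5 25)). This is Case 2 of the master theorem: T(n) = Θ(f(n) · log n) = Θ(n^2 log n).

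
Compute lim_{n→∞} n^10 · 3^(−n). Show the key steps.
lim = 0

Exponentials with base > 1 dominate every fixed polynomial: for any fixed c, n^c / 3^n → 0 as n → ∞ (e.g. by the ratio test, or by writing 3^n = e^(n ln 3) and noting e^(n ln 3) / n^c → ∞). Hence n^10 · 3^(−n) = n^10 / 3^n → 0.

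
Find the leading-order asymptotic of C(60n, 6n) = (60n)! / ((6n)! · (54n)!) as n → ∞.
C(60n, 6n) ~ (10000000000/387420489)^(6n) · sqrt(5/(9π·6n))

Write N = 6n. Apply Stirling to each factorial:
  (10N)! ~ sqrt(2π·10N) · (10N/e)^(10N),
  N! ~ sqrt(2π N) · (N/e)^N,
  (9N)! ~ sqrt(2π·9N) · (9N/e)^(9N).
The exponential factors combine to (10N)^(10N) / (N^N · (9N)^(9N)) = 10^(10N)/9^(9N) = (10^10/9^9)^N = (10000000000/387420489)^N.
The square-root prefactors combine to sqrt(2π·10N) / (sqrt(2π N)·sqrt(2π·9N)) = sqrt(10 / (2π·9·N)) = sqrt(5/(9π·6n)).
Substituting N = 6n: C(60n, 6n) ~ (10000000000/387420489)^(6n) · sqrt(5/(9π·6n)).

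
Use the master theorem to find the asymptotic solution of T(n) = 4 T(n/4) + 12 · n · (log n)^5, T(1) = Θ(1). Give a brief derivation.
T(n) = Θ(n · (log n)^6)

Here log_4 4 = 1 and f(n) = 12 · n · (log n)^5 = Θ(n^(log_4 4) · (log n)^5). This is the extended Case 2 of the master theorem (f matches the critical exponent up to log factors), giving T(n) = Θ(n^(log_4 4) · (log n)^(5+1)) = Θ(n · (log n)^6).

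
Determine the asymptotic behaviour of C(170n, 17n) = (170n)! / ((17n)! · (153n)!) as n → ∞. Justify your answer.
C(170n, 17n) ~ (10000000000/387420489)^(17n) · sqrt(5/(9π·17n))

Write N = 17n. Apply Stirling to each factorial:
  (10N)! ~ sqrt(2π·10N) · (10N/e)^(10N),
  N! ~ sqrt(2π N) · (N/e)^N,
  (9N)! ~ sqrt(2π·9N) · (9N/e)^(9N).
The exponential factors combine to (10N)^(10N) / (N^N · (9N)^(9N)) = 10^(10N)/9^(9N) = (10^10/9^9)^N = (10000000000/387420489)^N.
The square-root prefactors combine to sqrt(2π·10N) / (sqrt(2π N)·sqrt(2π·9N)) = sqrt(10 / (2π·9·N)) = sqrt(5/(9π·17n)).
Substituting N = 17n: C(170n, 17n) ~ (10000000000/387420489)^(17n) · sqrt(5/(9π·17n)).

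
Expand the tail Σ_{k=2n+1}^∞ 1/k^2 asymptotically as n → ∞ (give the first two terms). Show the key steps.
Σ_{k>2n} 1/k^2 = 1/(1 · (2n)) − 1/(2 · (2n)^2) + O(1/(2n)^3)

Compare to the integral: ∫_{2n}^∞ x^(−2) dx = [−x^(−1)/1]_{2n}^∞ = 1/((2−1)·(2n)). The Euler-Maclaurin correction adds −f(2n)/2 = −1/(2·(2n)^2). Euler-Maclaurin then gives
  Σ_{k>2n} 1/k^2 = ∫_{2n}^∞ dx/x^2 − 1/(2·(2n)^2) + O(1/(2n)^3).
(Equivalently this is ζ(2) − Σ_{k≤2n} 1/k^2.)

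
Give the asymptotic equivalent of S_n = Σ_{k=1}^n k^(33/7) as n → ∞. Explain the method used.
S_n ~ (7/40) · n^(40/7)

Integral comparison: Σ_{k=1}^n k^(33/7) = ∫_0^n x^(33/7) dx + O(n^(33/7)). The integral is n^(1 + 33/7) / (1 + 33/7) = n^((33+7)/7) / ((33+7)/7) = (7/40) · n^(40/7).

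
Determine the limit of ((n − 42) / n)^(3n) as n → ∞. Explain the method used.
lim = e^(−126)

Rewrite as (1 − 42/n)^(3n). By the standard limit (1 + x/n)^n → e^x, we have (1 − 42/n)^n → e^(−42), and raising to the 3rd power gives e^(−126).
More precisely, ln[(1 − 42/n)^(3n)] = 3n · ln(1 − 42/n) = 3n · (-42/n + O(1/n^2)) = -126 + O(1/n) → -126.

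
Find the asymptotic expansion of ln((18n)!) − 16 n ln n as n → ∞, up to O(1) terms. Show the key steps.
ln((18n)!) − 16 n ln n = 2 n ln n + 18(ln 18 − 1) n + (1/2) ln(2π·18n) + O(1/n)

Stirling: ln((18n)!) = 18n ln(18n) − 18n + (1/2) ln(2π·18n) + O(1/n).
Expand 18n ln(18n) = 18n (ln n + ln 18) = 18n ln n + 18n ln 18.
Subtract 16n ln n: leading term is (18 − 16) n ln n = 2 n ln n. The next term is 18n ln 18 − 18n = 18(ln 18 − 1) n. Then the (1/2) ln(2π·18n) correction.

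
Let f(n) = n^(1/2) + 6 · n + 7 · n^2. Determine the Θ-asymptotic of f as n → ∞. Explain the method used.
f(n) ∈ Θ(n^2)

Compare the terms by growth order. For large n, n^a · (log n)^b dominates n^a' · (log n)^b' iff a > a', or (a = a' and b > b'). Ranking the 3 terms shows the dominant one is 7 · n^2. Hence f(n) ∈ Θ(n^2).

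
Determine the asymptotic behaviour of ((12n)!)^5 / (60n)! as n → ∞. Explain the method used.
((12n)!)^5/(60n)! ~ ((2π·12n)^(4/2) / sqrt(5)) · 5^(−5·12n)  →  0

Write N = 12n. Stirling: N! ~ sqrt(2π N)(N/e)^N and (5N)! ~ sqrt(2π·5N)·(5N/e)^(5N).
  (N!)^5/(5N)! ~ (2π N)^(5/2) (N/e)^(5N) / [sqrt(2π·5N) (5N/e)^(5N)]
     = (2π N)^(5/2) / sqrt(2π·5N) · (N/(5N))^(5N)
     = (2π N)^((5−1)/2) / sqrt(5) · 5^(−5N).
Since 5^5 > 1, the factor 5^(−5N) decays exponentially, so the ratio → 0. Substituting N = 12n gives the stated form.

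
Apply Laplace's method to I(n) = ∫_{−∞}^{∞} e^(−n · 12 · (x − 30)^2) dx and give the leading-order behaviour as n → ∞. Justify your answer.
I(n) = sqrt(π/(12n))

Here φ(x) = 12 · (x − 30)^2 has its unique minimum at x* = 30 with φ(x*) = 0 and φ''(x*) = 24. Laplace's method gives
  I(n) ~ e^(−n φ(x*)) · sqrt(2π / (n · φ''(x*))) = sqrt(2π / (24n)) = sqrt(π/(12n)).
This is exact: substituting u = (x − 30)·sqrt(12n) gives I(n) = (1/sqrt(12n)) ∫_{−∞}^{∞} e^(−u^2) du = sqrt(π/(12n)).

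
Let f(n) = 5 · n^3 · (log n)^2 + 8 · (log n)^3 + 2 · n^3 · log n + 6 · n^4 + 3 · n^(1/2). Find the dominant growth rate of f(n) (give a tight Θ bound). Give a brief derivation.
f(n) ∈ Θ(n^4)

Compare the terms by growth order. For large n, n^a · (log n)^b dominates n^a' · (log n)^b' iff a > a', or (a = a' and b > b'). Ranking the 5 terms shows the dominant one is 6 · n^4. Hence f(n) ∈ Θ(n^4).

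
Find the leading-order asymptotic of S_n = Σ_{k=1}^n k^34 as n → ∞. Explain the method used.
S_n ~ n^35 / 35

By integral comparison (Euler-Maclaurin), Σ_{k=1}^n k^34 = ∫_0^n x^34 dx + O(n^34) = n^35/35 + O(n^34). (Equivalently, Faulhaber's formula gives the same leading term.)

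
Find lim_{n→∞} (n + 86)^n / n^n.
lim = e^86

Rewrite as (1 + 86/n)^(n). By the standard limit (1 + x/n)^n → e^x, we have (1 + 86/n)^n → e^86, and raising to the 1st power gives e^86.
More precisely, ln[(1 + 86/n)^(n)] = n · ln(1 + 86/n) = n · (86/n + O(1/n^2)) = 86 + O(1/n) → 86.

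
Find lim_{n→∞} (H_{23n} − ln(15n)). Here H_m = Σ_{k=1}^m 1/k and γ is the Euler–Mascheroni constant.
lim = ln(23/15) + γ

By Euler-Maclaurin, H_m = ln m + γ + O(1/m). So
  H_{23n} − ln(15n) = ln(23n) + γ − ln(15n) + O(1/n)
                       = ln(23/15) + γ + O(1/n).
Hence the limit is ln(23/15) + γ.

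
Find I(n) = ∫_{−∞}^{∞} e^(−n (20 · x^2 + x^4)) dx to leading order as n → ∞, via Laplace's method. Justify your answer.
I(n) ~ sqrt(π/(20n))

φ(x) = 20 · x^2 + x^4 has its unique global minimum at x* = 0 (since φ'(x) = 40x + 4x^3 = 0 only at x = 0 for real x with both coefficients positive, and φ → ∞ as |x| → ∞). At x* = 0, φ(0) = 0 and φ''(0) = 40. Laplace's method then gives
  I(n) ~ sqrt(2π / (n · φ''(0))) · e^(−n φ(0)) = sqrt(2π / (40n)) = sqrt(π/(20n)).
The x^4 term contributes only at subleading order (an O(1/n) relative correction).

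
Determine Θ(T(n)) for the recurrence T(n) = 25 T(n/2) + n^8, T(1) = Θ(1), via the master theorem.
T(n) = Θ(n^8)

log_2 25 ≈ 4.644. f(n) = n^8 dominates n^(log_2 25) since 8 > 4.644, and the regularity condition a·f(n/b) = 25·(n/2)^8 = (25/256)·n^8 ≤ c·f(n) holds with c = 25/256 ≈ 0.0977 < 1. So this is Case 3: T(n) = Θ(f(n)) = Θ(n^8).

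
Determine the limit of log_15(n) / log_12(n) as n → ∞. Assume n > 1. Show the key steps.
lim = ln(12) / ln(15) = log_15(12)

Change of base: log_15(n) = ln n / ln 15 and log_12(n) = ln n / ln 12. The ratio is (ln n / ln 15) · (ln 12 / ln n) = ln 12 / ln 15, a constant independent of n. So the limit is ln 12 / ln 15 = log_15(12).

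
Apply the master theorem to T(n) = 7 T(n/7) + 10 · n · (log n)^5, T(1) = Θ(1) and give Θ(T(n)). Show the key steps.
T(n) = Θ(n · (log n)^6)

Here log_7 7 = 1 and f(n) = 10 · n · (log n)^5 = Θ(n^(log_7 7) · (log n)^5). This is the extended Case 2 of the master theorem (f matches the critical exponent up to log factors), giving T(n) = Θ(n^(log_7 7) · (log n)^(5+1)) = Θ(n · (log n)^6).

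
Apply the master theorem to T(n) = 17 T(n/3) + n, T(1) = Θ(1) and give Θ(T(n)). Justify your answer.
T(n) = Θ(n^(log_3 17))

Master theorem: compare f(n) = n to n^(log_3 17) where log_3 17 ≈ 2.579. Since 1 < log_3 17, we have f(n) = O(n^(log_3 17 − ε)) for some ε > 0 — Case 1. Hence T(n) = Θ(n^(log_3 17)).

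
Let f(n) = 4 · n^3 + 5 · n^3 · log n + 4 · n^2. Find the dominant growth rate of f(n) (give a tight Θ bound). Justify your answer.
f(n) ∈ Θ(n^3 · log n)

Compare the terms by growth order. For large n, n^a · (log n)^b dominates n^a' · (log n)^b' iff a > a', or (a = a' and b > b'). Ranking the 3 terms shows the dominant one is 5 · n^3 · log n. Hence f(n) ∈ Θ(n^3 · log n).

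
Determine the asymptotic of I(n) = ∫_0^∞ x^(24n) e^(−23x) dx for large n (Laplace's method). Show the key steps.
I(n) ~ (sqrt(2π·24n) / 23) · (24n/(23e))^(24n)

Write the integrand as exp(24n ln x − 23x) and set f(x) = 24n ln x − 23x. Then f'(x) = 24n/x − 23 = 0 at x* = 24n/23, and f''(x*) = −24n/x*^2 = −23^2/(24n). Laplace's method (interior maximum) gives
  I(n) ~ e^(f(x*)) · sqrt(2π / |f''(x*)|)
        = exp(24n ln(24n/23) − 24n) · sqrt(2π · 24n / 23^2)
        = (24n/23)^(24n) e^(−24n) · sqrt(2π·24n) / 23
        = (sqrt(2π·24n) / 23) · (24n/(23e))^(24n).
This matches Γ(24n+1)/23^(24n+1) with Stirling applied to Γ.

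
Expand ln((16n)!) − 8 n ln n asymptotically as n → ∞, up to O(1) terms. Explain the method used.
ln((16n)!) − 8 n ln n = 8 n ln n + 16(ln 16 − 1) n + (1/2) ln(2π·16n) + O(1/n)

Stirling: ln((16n)!) = 16n ln(16n) − 16n + (1/2) ln(2π·16n) + O(1/n).
Expand 16n ln(16n) = 16n (ln n + ln 16) = 16n ln n + 16n ln 16.
Subtract 8n ln n: leading term is (16 − 8) n ln n = 8 n ln n. The next term is 16n ln 16 − 16n = 16(ln 16 − 1) n. Then the (1/2) ln(2π·16n) correction.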